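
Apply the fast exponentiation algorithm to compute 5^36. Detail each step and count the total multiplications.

Computing 5^36 by squaring (build up from 5^1; each line after the first costs one multiplication):

5^1 = 5
5^2 = (5^1)^2 = 5^2 = 25
5^4 = (5^2)^2 = 25^2 = 625
5^8 = (5^4)^2 = 625^2 = 390625
5^9 = 5 * 5^8 = 5 * 390625 = 1953125
5^18 = (5^9)^2 = 1953125^2 = 3814697265625
5^36 = (5^18)^2 = 3814697265625^2 = 14551915228366851806640625

Result: 14551915228366851806640625
Multiplications needed: 6 (6 lines after 5^1)

5^36 = 14551915228366851806640625. Using exponentiation by squaring, this requires 6 multiplications. The key idea: if the exponent is even, square the half-power; if odd, multiply by the base once.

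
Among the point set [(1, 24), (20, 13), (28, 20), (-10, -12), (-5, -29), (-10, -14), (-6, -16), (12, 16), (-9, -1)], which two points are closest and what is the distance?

Computing all pairwise distances among 9 points:

d((1, 24), (20, 13)) = 21.9545
d((1, 24), (28, 20)) = 27.2947
d((1, 24), (-10, -12)) = 37.6431
d((1, 24), (-5, -29)) = 53.3385
d((1, 24), (-10, -14)) = 39.5601
d((1, 24), (-6, -16)) = 40.6079
d((1, 24), (12, 16)) = 13.6015
d((1, 24), (-9, -1)) = 26.9258
d((20, 13), (28, 20)) = 10.6301
d((20, 13), (-10, -12)) = 39.0512
d((20, 13), (-5, -29)) = 48.8774
d((20, 13), (-10, -14)) = 40.3609
d((20, 13), (-6, -16)) = 38.9487
d((20, 13), (12, 16)) = 8.544
d((20, 13), (-9, -1)) = 32.2025
d((28, 20), (-10, -12)) = 49.679
d((28, 20), (-5, -29)) = 59.0762
d((28, 20), (-10, -14)) = 50.9902
d((28, 20), (-6, -16)) = 49.5177
d((28, 20), (12, 16)) = 16.4924
d((28, 20), (-9, -1)) = 42.5441
d((-10, -12), (-5, -29)) = 17.72
d((-10, -12), (-10, -14)) = 2.0 <-- minimum
d((-10, -12), (-6, -16)) = 5.6569
d((-10, -12), (12, 16)) = 35.609
d((-10, -12), (-9, -1)) = 11.0454
d((-5, -29), (-10, -14)) = 15.8114
d((-5, -29), (-6, -16)) = 13.0384
d((-5, -29), (12, 16)) = 48.1041
d((-5, -29), (-9, -1)) = 28.2843
d((-10, -14), (-6, -16)) = 4.4721
d((-10, -14), (12, 16)) = 37.2022
d((-10, -14), (-9, -1)) = 13.0384
d((-6, -16), (12, 16)) = 36.7151
d((-6, -16), (-9, -1)) = 15.2971
d((12, 16), (-9, -1)) = 27.0185

Closest pair: (-10, -12) and (-10, -14) with distance 2.0

The closest pair is (-10, -12) and (-10, -14) with Euclidean distance 2.0. For 9 points, brute-force pairwise comparison is shown above. For large n, the divide-and-conquer algorithm (sort by x, recurse on halves, check the dividing strip) achieves O(n log n).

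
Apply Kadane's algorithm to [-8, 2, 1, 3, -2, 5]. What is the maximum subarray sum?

Using Kadane's algorithm on [-8, 2, 1, 3, -2, 5]:

Scanning through the array:
Position 1 (value 2): max_ending_here = 2, max_so_far = 2
Position 2 (value 1): max_ending_here = 3, max_so_far = 3
Position 3 (value 3): max_ending_here = 6, max_so_far = 6
Position 4 (value -2): max_ending_here = 4, max_so_far = 6
Position 5 (value 5): max_ending_here = 9, max_so_far = 9

Maximum subarray: [2, 1, 3, -2, 5]
Maximum sum: 9

The maximum subarray is [2, 1, 3, -2, 5] with sum 9. This subarray runs from index 1 to index 5.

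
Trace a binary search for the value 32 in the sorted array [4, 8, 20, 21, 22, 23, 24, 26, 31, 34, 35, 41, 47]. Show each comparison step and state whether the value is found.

Binary search for 32 in [4, 8, 20, 21, 22, 23, 24, 26, 31, 34, 35, 41, 47]:

lo=0, hi=12, mid=6, arr[mid]=24 -> 24 < 32, search right half
lo=7, hi=12, mid=9, arr[mid]=34 -> 34 > 32, search left half
lo=7, hi=8, mid=7, arr[mid]=26 -> 26 < 32, search right half
lo=8, hi=8, mid=8, arr[mid]=31 -> 31 < 32, search right half
lo=9 > hi=8, target 32 not found

Binary search determines that 32 is not in the array after 4 comparisons. The search space was exhausted without finding the target.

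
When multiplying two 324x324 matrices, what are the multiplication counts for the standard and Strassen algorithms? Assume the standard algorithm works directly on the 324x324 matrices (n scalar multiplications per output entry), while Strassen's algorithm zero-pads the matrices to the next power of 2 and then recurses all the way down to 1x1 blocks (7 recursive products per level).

Matrix multiplication for 324x324 matrices:

Strassen's algorithm requires power-of-2 dimensions. Pad 324x324 to 512x512 (next power of 2).

Standard algorithm: 324^3 = 34012224 multiplications
Strassen's algorithm: 7^(log2(512)) = 7^9 = 40353607 multiplications
Difference: 34012224 - 40353607 = -6341383 (Strassen uses MORE here due to padding overhead — for small or just-over-power-of-2 n, padding can outweigh the per-level savings)

Standard: 34012224 multiplications (324^3). Strassen: 40353607 multiplications (7^9, after padding to 512x512). Strassen reduces 8 recursive multiplications to 7 at each level.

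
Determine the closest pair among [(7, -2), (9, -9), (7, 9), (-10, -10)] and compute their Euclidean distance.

Computing all pairwise distances among 4 points:

d((7, -2), (9, -9)) = 7.2801 <-- minimum
d((7, -2), (7, 9)) = 11.0
d((7, -2), (-10, -10)) = 18.7883
d((9, -9), (7, 9)) = 18.1108
d((9, -9), (-10, -10)) = 19.0263
d((7, 9), (-10, -10)) = 25.4951

Closest pair: (7, -2) and (9, -9) with distance 7.2801

The closest pair is (7, -2) and (9, -9) with Euclidean distance 7.2801. For 4 points, brute-force pairwise comparison is shown above. For large n, the divide-and-conquer algorithm (sort by x, recurse on halves, check the dividing strip) achieves O(n log n).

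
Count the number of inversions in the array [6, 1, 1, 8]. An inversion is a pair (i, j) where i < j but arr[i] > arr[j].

Finding inversions in [6, 1, 1, 8]:

(0, 1): arr[0]=6 > arr[1]=1
(0, 2): arr[0]=6 > arr[2]=1

Total inversions: 2

The array has 2 inversion(s): (0,1), (0,2). Each pair (i,j) satisfies i < j and arr[i] > arr[j].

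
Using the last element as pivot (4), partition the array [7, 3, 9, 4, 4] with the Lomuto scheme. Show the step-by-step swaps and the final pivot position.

Lomuto partition with pivot = 4:

Initial array: [7, 3, 9, 4, 4]

arr[0]=7 > 4: no swap
arr[1]=3 <= 4: swap with position 0, array becomes [3, 7, 9, 4, 4]
arr[2]=9 > 4: no swap
arr[3]=4 <= 4: swap with position 1, array becomes [3, 4, 9, 7, 4]

Place pivot at position 2: [3, 4, 4, 7, 9]
Pivot position: 2

After partitioning with pivot 4, the array becomes [3, 4, 4, 7, 9]. The pivot is placed at index 2. All elements to the left of the pivot are <= 4, and all elements to the right are > 4.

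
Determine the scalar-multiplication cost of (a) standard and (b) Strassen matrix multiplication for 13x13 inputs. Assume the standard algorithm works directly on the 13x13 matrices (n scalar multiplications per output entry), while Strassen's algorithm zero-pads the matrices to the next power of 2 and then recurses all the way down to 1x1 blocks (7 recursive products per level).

Matrix multiplication for 13x13 matrices:

Strassen's algorithm requires power-of-2 dimensions. Pad 13x13 to 16x16 (next power of 2).

Standard algorithm: 13^3 = 2197 multiplications
Strassen's algorithm: 7^(log2(16)) = 7^4 = 2401 multiplications
Difference: 2197 - 2401 = -204 (Strassen uses MORE here due to padding overhead — for small or just-over-power-of-2 n, padding can outweigh the per-level savings)

Standard: 2197 multiplications (13^3). Strassen: 2401 multiplications (7^4, after padding to 16x16). Strassen reduces 8 recursive multiplications to 7 at each level.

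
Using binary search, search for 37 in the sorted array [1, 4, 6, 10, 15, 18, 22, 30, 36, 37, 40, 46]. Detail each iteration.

Binary search for 37 in [1, 4, 6, 10, 15, 18, 22, 30, 36, 37, 40, 46]:

lo=0, hi=11, mid=5, arr[mid]=18 -> 18 < 37, search right half
lo=6, hi=11, mid=8, arr[mid]=36 -> 36 < 37, search right half
lo=9, hi=11, mid=10, arr[mid]=40 -> 40 > 37, search left half
lo=9, hi=9, mid=9, arr[mid]=37 -> Found target at index 9!

Binary search finds 37 at index 9 after 4 comparisons. The search repeatedly halves the search space by comparing with the middle element.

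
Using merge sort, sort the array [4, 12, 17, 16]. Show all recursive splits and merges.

Merge sort trace:

Split: [4, 12, 17, 16] -> [4, 12] and [17, 16]
  Split: [4, 12] -> [4] and [12]
  Merge: [4] + [12] -> [4, 12]
  Split: [17, 16] -> [17] and [16]
  Merge: [17] + [16] -> [16, 17]
Merge: [4, 12] + [16, 17] -> [4, 12, 16, 17]

Final sorted array: [4, 12, 16, 17]

The merge sort proceeds by recursively splitting the array and merging sorted halves.
After all merges, the sorted array is [4, 12, 16, 17].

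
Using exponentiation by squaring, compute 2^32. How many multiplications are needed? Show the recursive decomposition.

Computing 2^32 by squaring (build up from 2^1; each line after the first costs one multiplication):

2^1 = 2
2^2 = (2^1)^2 = 2^2 = 4
2^4 = (2^2)^2 = 4^2 = 16
2^8 = (2^4)^2 = 16^2 = 256
2^16 = (2^8)^2 = 256^2 = 65536
2^32 = (2^16)^2 = 65536^2 = 4294967296

Result: 4294967296
Multiplications needed: 5 (5 lines after 2^1)

2^32 = 4294967296. Using exponentiation by squaring, this requires 5 multiplications. The key idea: if the exponent is even, square the half-power; if odd, multiply by the base once.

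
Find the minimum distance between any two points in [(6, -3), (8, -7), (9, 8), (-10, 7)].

Computing all pairwise distances among 4 points:

d((6, -3), (8, -7)) = 4.4721 <-- minimum
d((6, -3), (9, 8)) = 11.4018
d((6, -3), (-10, 7)) = 18.868
d((8, -7), (9, 8)) = 15.0333
d((8, -7), (-10, 7)) = 22.8035
d((9, 8), (-10, 7)) = 19.0263

Closest pair: (6, -3) and (8, -7) with distance 4.4721

The closest pair is (6, -3) and (8, -7) with Euclidean distance 4.4721. For 4 points, brute-force pairwise comparison is shown above. For large n, the divide-and-conquer algorithm (sort by x, recurse on halves, check the dividing strip) achieves O(n log n).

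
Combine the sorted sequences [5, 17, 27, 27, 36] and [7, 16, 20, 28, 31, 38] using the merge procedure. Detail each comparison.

Merging process:

Compare 5 vs 7: take 5 from left. Merged: [5]
Compare 17 vs 7: take 7 from right. Merged: [5, 7]
Compare 17 vs 16: take 16 from right. Merged: [5, 7, 16]
Compare 17 vs 20: take 17 from left. Merged: [5, 7, 16, 17]
Compare 27 vs 20: take 20 from right. Merged: [5, 7, 16, 17, 20]
Compare 27 vs 28: take 27 from left. Merged: [5, 7, 16, 17, 20, 27]
Compare 27 vs 28: take 27 from left. Merged: [5, 7, 16, 17, 20, 27, 27]
Compare 36 vs 28: take 28 from right. Merged: [5, 7, 16, 17, 20, 27, 27, 28]
Compare 36 vs 31: take 31 from right. Merged: [5, 7, 16, 17, 20, 27, 27, 28, 31]
Compare 36 vs 38: take 36 from left. Merged: [5, 7, 16, 17, 20, 27, 27, 28, 31, 36]
Append remaining from right: [38]. Merged: [5, 7, 16, 17, 20, 27, 27, 28, 31, 36, 38]

Final merged array: [5, 7, 16, 17, 20, 27, 27, 28, 31, 36, 38]
Total comparisons: 10

The merged array is [5, 7, 16, 17, 20, 27, 27, 28, 31, 36, 38], requiring 10 comparisons. The merge step runs in O(n) time where n is the total number of elements.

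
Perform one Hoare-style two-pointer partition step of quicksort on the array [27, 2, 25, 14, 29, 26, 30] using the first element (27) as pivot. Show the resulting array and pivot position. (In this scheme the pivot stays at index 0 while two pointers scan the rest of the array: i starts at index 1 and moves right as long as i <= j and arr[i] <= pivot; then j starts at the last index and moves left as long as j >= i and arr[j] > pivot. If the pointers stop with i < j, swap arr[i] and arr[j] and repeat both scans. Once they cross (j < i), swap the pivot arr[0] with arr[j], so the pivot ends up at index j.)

Hoare-style two-pointer partition with pivot = 27:

Initial array: [27, 2, 25, 14, 29, 26, 30]

Pointers start at i = 1, j = 6.
i stops at index 4 (arr[4]=29 > 27), j stops at index 5 (arr[5]=26 <= 27): swap arr[4] and arr[5], array becomes [27, 2, 25, 14, 26, 29, 30]
i ends at 5, j ends at 4: the pointers have crossed (j < i), so scanning stops.

Swap pivot arr[0] with arr[4] to place pivot at position 4: [26, 2, 25, 14, 27, 29, 30]
Pivot position: 4

After partitioning with pivot 27, the array becomes [26, 2, 25, 14, 27, 29, 30]. The pivot is placed at index 4. All elements to the left of the pivot are <= 27, and all elements to the right are > 27.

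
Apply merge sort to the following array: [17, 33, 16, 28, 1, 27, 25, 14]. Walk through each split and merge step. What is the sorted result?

Merge sort trace:

Split: [17, 33, 16, 28, 1, 27, 25, 14] -> [17, 33, 16, 28] and [1, 27, 25, 14]
  Split: [17, 33, 16, 28] -> [17, 33] and [16, 28]
    Split: [17, 33] -> [17] and [33]
    Merge: [17] + [33] -> [17, 33]
    Split: [16, 28] -> [16] and [28]
    Merge: [16] + [28] -> [16, 28]
  Merge: [17, 33] + [16, 28] -> [16, 17, 28, 33]
  Split: [1, 27, 25, 14] -> [1, 27] and [25, 14]
    Split: [1, 27] -> [1] and [27]
    Merge: [1] + [27] -> [1, 27]
    Split: [25, 14] -> [25] and [14]
    Merge: [25] + [14] -> [14, 25]
  Merge: [1, 27] + [14, 25] -> [1, 14, 25, 27]
Merge: [16, 17, 28, 33] + [1, 14, 25, 27] -> [1, 14, 16, 17, 25, 27, 28, 33]

Final sorted array: [1, 14, 16, 17, 25, 27, 28, 33]

The merge sort proceeds by recursively splitting the array and merging sorted halves.
After all merges, the sorted array is [1, 14, 16, 17, 25, 27, 28, 33].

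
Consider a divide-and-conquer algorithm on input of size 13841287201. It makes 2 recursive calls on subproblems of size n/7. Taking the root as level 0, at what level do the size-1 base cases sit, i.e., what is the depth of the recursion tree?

For divide and conquer with division factor 7:

Problem sizes at each level:
Level 0: 13841287201
Level 1: 1977326743
Level 2: 282475249
Level 3: 40353607
Level 4: 5764801
Level 5: 823543
Level 6: 117649
Level 7: 16807
Level 8: 2401
Level 9: 343
Level 10: 49
Level 11: 7
Level 12: 1

The root is level 0 and the size-1 base case is level 12 (the tree spans levels 0 through 12, i.e. 13 levels counting the root), so the depth is the number of divisions: log_7(13841287201) = 12

The recursion tree depth is log_7(13841287201) = 12. At each level, the problem size is divided by 7, so it takes 12 divisions to reduce to a base case of size 1. The algorithm makes 2 recursive calls at each level.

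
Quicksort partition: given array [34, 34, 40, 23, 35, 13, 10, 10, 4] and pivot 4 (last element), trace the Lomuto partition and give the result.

Lomuto partition with pivot = 4:

Initial array: [34, 34, 40, 23, 35, 13, 10, 10, 4]

arr[0]=34 > 4: no swap
arr[1]=34 > 4: no swap
arr[2]=40 > 4: no swap
arr[3]=23 > 4: no swap
arr[4]=35 > 4: no swap
arr[5]=13 > 4: no swap
arr[6]=10 > 4: no swap
arr[7]=10 > 4: no swap

Place pivot at position 0: [4, 34, 40, 23, 35, 13, 10, 10, 34]
Pivot position: 0

After partitioning with pivot 4, the array becomes [4, 34, 40, 23, 35, 13, 10, 10, 34]. The pivot is placed at index 0. All elements to the left of the pivot are <= 4, and all elements to the right are > 4.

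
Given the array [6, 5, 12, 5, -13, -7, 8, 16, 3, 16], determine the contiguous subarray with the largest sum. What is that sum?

Using Kadane's algorithm on [6, 5, 12, 5, -13, -7, 8, 16, 3, 16]:

Scanning through the array:
Position 1 (value 5): max_ending_here = 11, max_so_far = 11
Position 2 (value 12): max_ending_here = 23, max_so_far = 23
Position 3 (value 5): max_ending_here = 28, max_so_far = 28
Position 4 (value -13): max_ending_here = 15, max_so_far = 28
Position 5 (value -7): max_ending_here = 8, max_so_far = 28
Position 6 (value 8): max_ending_here = 16, max_so_far = 28
Position 7 (value 16): max_ending_here = 32, max_so_far = 32
Position 8 (value 3): max_ending_here = 35, max_so_far = 35
Position 9 (value 16): max_ending_here = 51, max_so_far = 51

Maximum subarray: [6, 5, 12, 5, -13, -7, 8, 16, 3, 16]
Maximum sum: 51

The maximum subarray is [6, 5, 12, 5, -13, -7, 8, 16, 3, 16] with sum 51. This subarray runs from index 0 to index 9.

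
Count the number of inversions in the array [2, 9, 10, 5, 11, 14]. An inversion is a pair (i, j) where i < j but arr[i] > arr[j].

Finding inversions in [2, 9, 10, 5, 11, 14]:

(1, 3): arr[1]=9 > arr[3]=5
(2, 3): arr[2]=10 > arr[3]=5

Total inversions: 2

The array has 2 inversion(s): (1,3), (2,3). Each pair (i,j) satisfies i < j and arr[i] > arr[j].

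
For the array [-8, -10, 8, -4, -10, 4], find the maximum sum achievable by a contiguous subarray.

Using Kadane's algorithm on [-8, -10, 8, -4, -10, 4]:

Scanning through the array:
Position 1 (value -10): max_ending_here = -10, max_so_far = -8
Position 2 (value 8): max_ending_here = 8, max_so_far = 8
Position 3 (value -4): max_ending_here = 4, max_so_far = 8
Position 4 (value -10): max_ending_here = -6, max_so_far = 8
Position 5 (value 4): max_ending_here = 4, max_so_far = 8

Maximum subarray: [8]
Maximum sum: 8

The maximum subarray is [8] with sum 8. This subarray runs from index 2 to index 2.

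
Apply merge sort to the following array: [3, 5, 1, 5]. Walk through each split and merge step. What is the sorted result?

Merge sort trace:

Split: [3, 5, 1, 5] -> [3, 5] and [1, 5]
  Split: [3, 5] -> [3] and [5]
  Merge: [3] + [5] -> [3, 5]
  Split: [1, 5] -> [1] and [5]
  Merge: [1] + [5] -> [1, 5]
Merge: [3, 5] + [1, 5] -> [1, 3, 5, 5]

Final sorted array: [1, 3, 5, 5]

The merge sort proceeds by recursively splitting the array and merging sorted halves.
After all merges, the sorted array is [1, 3, 5, 5].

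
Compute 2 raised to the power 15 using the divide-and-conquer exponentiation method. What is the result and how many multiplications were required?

Computing 2^15 by squaring (build up from 2^1; each line after the first costs one multiplication):

2^1 = 2
2^2 = (2^1)^2 = 2^2 = 4
2^3 = 2 * 2^2 = 2 * 4 = 8
2^6 = (2^3)^2 = 8^2 = 64
2^7 = 2 * 2^6 = 2 * 64 = 128
2^14 = (2^7)^2 = 128^2 = 16384
2^15 = 2 * 2^14 = 2 * 16384 = 32768

Result: 32768
Multiplications needed: 6 (6 lines after 2^1)

2^15 = 32768. Using exponentiation by squaring, this requires 6 multiplications. The key idea: if the exponent is even, square the half-power; if odd, multiply by the base once.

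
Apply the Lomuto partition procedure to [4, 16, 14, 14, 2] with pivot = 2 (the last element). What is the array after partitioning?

Lomuto partition with pivot = 2:

Initial array: [4, 16, 14, 14, 2]

arr[0]=4 > 2: no swap
arr[1]=16 > 2: no swap
arr[2]=14 > 2: no swap
arr[3]=14 > 2: no swap

Place pivot at position 0: [2, 16, 14, 14, 4]
Pivot position: 0

After partitioning with pivot 2, the array becomes [2, 16, 14, 14, 4]. The pivot is placed at index 0. All elements to the left of the pivot are <= 2, and all elements to the right are > 2.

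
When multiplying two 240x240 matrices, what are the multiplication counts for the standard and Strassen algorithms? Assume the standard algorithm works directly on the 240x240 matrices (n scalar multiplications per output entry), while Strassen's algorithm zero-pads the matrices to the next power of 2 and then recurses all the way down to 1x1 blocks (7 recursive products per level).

Matrix multiplication for 240x240 matrices:

Strassen's algorithm requires power-of-2 dimensions. Pad 240x240 to 256x256 (next power of 2).

Standard algorithm: 240^3 = 13824000 multiplications
Strassen's algorithm: 7^(log2(256)) = 7^8 = 5764801 multiplications
Savings: 13824000 - 5764801 = 8059199 multiplications

Standard: 13824000 multiplications (240^3). Strassen: 5764801 multiplications (7^8, after padding to 256x256). Strassen reduces 8 recursive multiplications to 7 at each level.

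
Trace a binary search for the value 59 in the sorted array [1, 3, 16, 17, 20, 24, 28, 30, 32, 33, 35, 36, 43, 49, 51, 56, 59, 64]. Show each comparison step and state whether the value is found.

Binary search for 59 in [1, 3, 16, 17, 20, 24, 28, 30, 32, 33, 35, 36, 43, 49, 51, 56, 59, 64]:

lo=0, hi=17, mid=8, arr[mid]=32 -> 32 < 59, search right half
lo=9, hi=17, mid=13, arr[mid]=49 -> 49 < 59, search right half
lo=14, hi=17, mid=15, arr[mid]=56 -> 56 < 59, search right half
lo=16, hi=17, mid=16, arr[mid]=59 -> Found target at index 16!

Binary search finds 59 at index 16 after 4 comparisons. The search repeatedly halves the search space by comparing with the middle element.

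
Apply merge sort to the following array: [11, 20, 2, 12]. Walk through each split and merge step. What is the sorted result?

Merge sort trace:

Split: [11, 20, 2, 12] -> [11, 20] and [2, 12]
  Split: [11, 20] -> [11] and [20]
  Merge: [11] + [20] -> [11, 20]
  Split: [2, 12] -> [2] and [12]
  Merge: [2] + [12] -> [2, 12]
Merge: [11, 20] + [2, 12] -> [2, 11, 12, 20]

Final sorted array: [2, 11, 12, 20]

The merge sort proceeds by recursively splitting the array and merging sorted halves.
After all merges, the sorted array is [2, 11, 12, 20].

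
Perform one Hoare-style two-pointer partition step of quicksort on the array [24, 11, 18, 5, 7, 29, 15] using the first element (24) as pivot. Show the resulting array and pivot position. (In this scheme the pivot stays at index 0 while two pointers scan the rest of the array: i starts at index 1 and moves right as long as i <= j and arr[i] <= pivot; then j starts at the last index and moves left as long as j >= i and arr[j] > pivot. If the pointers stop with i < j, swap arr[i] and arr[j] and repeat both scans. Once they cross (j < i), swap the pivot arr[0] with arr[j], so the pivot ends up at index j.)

Hoare-style two-pointer partition with pivot = 24:

Initial array: [24, 11, 18, 5, 7, 29, 15]

Pointers start at i = 1, j = 6.
i stops at index 5 (arr[5]=29 > 24), j stops at index 6 (arr[6]=15 <= 24): swap arr[5] and arr[6], array becomes [24, 11, 18, 5, 7, 15, 29]
i ends at 6, j ends at 5: the pointers have crossed (j < i), so scanning stops.

Swap pivot arr[0] with arr[5] to place pivot at position 5: [15, 11, 18, 5, 7, 24, 29]
Pivot position: 5

After partitioning with pivot 24, the array becomes [15, 11, 18, 5, 7, 24, 29]. The pivot is placed at index 5. All elements to the left of the pivot are <= 24, and all elements to the right are > 24.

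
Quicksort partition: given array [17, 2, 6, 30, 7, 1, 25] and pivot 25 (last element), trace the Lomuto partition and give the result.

Lomuto partition with pivot = 25:

Initial array: [17, 2, 6, 30, 7, 1, 25]

arr[0]=17 <= 25: swap with position 0, array becomes [17, 2, 6, 30, 7, 1, 25]
arr[1]=2 <= 25: swap with position 1, array becomes [17, 2, 6, 30, 7, 1, 25]
arr[2]=6 <= 25: swap with position 2, array becomes [17, 2, 6, 30, 7, 1, 25]
arr[3]=30 > 25: no swap
arr[4]=7 <= 25: swap with position 3, array becomes [17, 2, 6, 7, 30, 1, 25]
arr[5]=1 <= 25: swap with position 4, array becomes [17, 2, 6, 7, 1, 30, 25]

Place pivot at position 5: [17, 2, 6, 7, 1, 25, 30]
Pivot position: 5

After partitioning with pivot 25, the array becomes [17, 2, 6, 7, 1, 25, 30]. The pivot is placed at index 5. All elements to the left of the pivot are <= 25, and all elements to the right are > 25.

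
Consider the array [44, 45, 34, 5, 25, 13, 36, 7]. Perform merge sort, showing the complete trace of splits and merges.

Merge sort trace:

Split: [44, 45, 34, 5, 25, 13, 36, 7] -> [44, 45, 34, 5] and [25, 13, 36, 7]
  Split: [44, 45, 34, 5] -> [44, 45] and [34, 5]
    Split: [44, 45] -> [44] and [45]
    Merge: [44] + [45] -> [44, 45]
    Split: [34, 5] -> [34] and [5]
    Merge: [34] + [5] -> [5, 34]
  Merge: [44, 45] + [5, 34] -> [5, 34, 44, 45]
  Split: [25, 13, 36, 7] -> [25, 13] and [36, 7]
    Split: [25, 13] -> [25] and [13]
    Merge: [25] + [13] -> [13, 25]
    Split: [36, 7] -> [36] and [7]
    Merge: [36] + [7] -> [7, 36]
  Merge: [13, 25] + [7, 36] -> [7, 13, 25, 36]
Merge: [5, 34, 44, 45] + [7, 13, 25, 36] -> [5, 7, 13, 25, 34, 36, 44, 45]

Final sorted array: [5, 7, 13, 25, 34, 36, 44, 45]

The merge sort proceeds by recursively splitting the array and merging sorted halves.
After all merges, the sorted array is [5, 7, 13, 25, 34, 36, 44, 45].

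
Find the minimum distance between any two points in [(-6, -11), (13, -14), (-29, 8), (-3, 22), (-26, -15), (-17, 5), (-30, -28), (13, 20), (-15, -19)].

Computing all pairwise distances among 9 points:

d((-6, -11), (13, -14)) = 19.2354
d((-6, -11), (-29, 8)) = 29.8329
d((-6, -11), (-3, 22)) = 33.1361
d((-6, -11), (-26, -15)) = 20.3961
d((-6, -11), (-17, 5)) = 19.4165
d((-6, -11), (-30, -28)) = 29.4109
d((-6, -11), (13, 20)) = 36.3593
d((-6, -11), (-15, -19)) = 12.0416
d((13, -14), (-29, 8)) = 47.4131
d((13, -14), (-3, 22)) = 39.3954
d((13, -14), (-26, -15)) = 39.0128
d((13, -14), (-17, 5)) = 35.5106
d((13, -14), (-30, -28)) = 45.2217
d((13, -14), (13, 20)) = 34.0
d((13, -14), (-15, -19)) = 28.4429
d((-29, 8), (-3, 22)) = 29.5296
d((-29, 8), (-26, -15)) = 23.1948
d((-29, 8), (-17, 5)) = 12.3693
d((-29, 8), (-30, -28)) = 36.0139
d((-29, 8), (13, 20)) = 43.6807
d((-29, 8), (-15, -19)) = 30.4138
d((-3, 22), (-26, -15)) = 43.566
d((-3, 22), (-17, 5)) = 22.0227
d((-3, 22), (-30, -28)) = 56.8243
d((-3, 22), (13, 20)) = 16.1245
d((-3, 22), (-15, -19)) = 42.72
d((-26, -15), (-17, 5)) = 21.9317
d((-26, -15), (-30, -28)) = 13.6015
d((-26, -15), (13, 20)) = 52.4023
d((-26, -15), (-15, -19)) = 11.7047 <-- minimum
d((-17, 5), (-30, -28)) = 35.4683
d((-17, 5), (13, 20)) = 33.541
d((-17, 5), (-15, -19)) = 24.0832
d((-30, -28), (13, 20)) = 64.4438
d((-30, -28), (-15, -19)) = 17.4929
d((13, 20), (-15, -19)) = 48.0104

Closest pair: (-26, -15) and (-15, -19) with distance 11.7047

The closest pair is (-26, -15) and (-15, -19) with Euclidean distance 11.7047. For 9 points, brute-force pairwise comparison is shown above. For large n, the divide-and-conquer algorithm (sort by x, recurse on halves, check the dividing strip) achieves O(n log n).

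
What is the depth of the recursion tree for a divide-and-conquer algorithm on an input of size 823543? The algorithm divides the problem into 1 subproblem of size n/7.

For divide and conquer with division factor 7:

Problem sizes at each level:
Level 0: 823543
Level 1: 117649
Level 2: 16807
Level 3: 2401
Level 4: 343
Level 5: 49
Level 6: 7
Level 7: 1

The root is level 0 and the size-1 base case is level 7 (the tree spans levels 0 through 7, i.e. 8 levels counting the root), so the depth is the number of divisions: log_7(823543) = 7

The recursion tree depth is log_7(823543) = 7. At each level, the problem size is divided by 7, so it takes 7 divisions to reduce to a base case of size 1. The algorithm makes 1 recursive call at each level.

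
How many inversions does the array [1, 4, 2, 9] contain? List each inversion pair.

Finding inversions in [1, 4, 2, 9]:

(1, 2): arr[1]=4 > arr[2]=2

Total inversions: 1

The array has 1 inversion(s): (1,2). Each pair (i,j) satisfies i < j and arr[i] > arr[j].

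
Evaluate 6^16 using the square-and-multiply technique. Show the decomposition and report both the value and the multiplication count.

Computing 6^16 by squaring (build up from 6^1; each line after the first costs one multiplication):

6^1 = 6
6^2 = (6^1)^2 = 6^2 = 36
6^4 = (6^2)^2 = 36^2 = 1296
6^8 = (6^4)^2 = 1296^2 = 1679616
6^16 = (6^8)^2 = 1679616^2 = 2821109907456

Result: 2821109907456
Multiplications needed: 4 (4 lines after 6^1)

6^16 = 2821109907456. Using exponentiation by squaring, this requires 4 multiplications. The key idea: if the exponent is even, square the half-power; if odd, multiply by the base once.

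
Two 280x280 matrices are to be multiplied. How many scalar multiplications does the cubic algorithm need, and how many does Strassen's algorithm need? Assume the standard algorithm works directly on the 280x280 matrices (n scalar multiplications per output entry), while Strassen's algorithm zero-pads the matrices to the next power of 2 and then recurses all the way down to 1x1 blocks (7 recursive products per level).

Matrix multiplication for 280x280 matrices:

Strassen's algorithm requires power-of-2 dimensions. Pad 280x280 to 512x512 (next power of 2).

Standard algorithm: 280^3 = 21952000 multiplications
Strassen's algorithm: 7^(log2(512)) = 7^9 = 40353607 multiplications
Difference: 21952000 - 40353607 = -18401607 (Strassen uses MORE here due to padding overhead — for small or just-over-power-of-2 n, padding can outweigh the per-level savings)

Standard: 21952000 multiplications (280^3). Strassen: 40353607 multiplications (7^9, after padding to 512x512). Strassen reduces 8 recursive multiplications to 7 at each level.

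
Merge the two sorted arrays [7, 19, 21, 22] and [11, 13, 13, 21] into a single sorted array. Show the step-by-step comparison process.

Merging process:

Compare 7 vs 11: take 7 from left. Merged: [7]
Compare 19 vs 11: take 11 from right. Merged: [7, 11]
Compare 19 vs 13: take 13 from right. Merged: [7, 11, 13]
Compare 19 vs 13: take 13 from right. Merged: [7, 11, 13, 13]
Compare 19 vs 21: take 19 from left. Merged: [7, 11, 13, 13, 19]
Compare 21 vs 21: take 21 from left. Merged: [7, 11, 13, 13, 19, 21]
Compare 22 vs 21: take 21 from right. Merged: [7, 11, 13, 13, 19, 21, 21]
Append remaining from left: [22]. Merged: [7, 11, 13, 13, 19, 21, 21, 22]

Final merged array: [7, 11, 13, 13, 19, 21, 21, 22]
Total comparisons: 7

The merged array is [7, 11, 13, 13, 19, 21, 21, 22], requiring 7 comparisons. The merge step runs in O(n) time where n is the total number of elements.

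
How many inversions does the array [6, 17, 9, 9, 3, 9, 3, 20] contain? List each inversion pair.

Finding inversions in [6, 17, 9, 9, 3, 9, 3, 20]:

(0, 4): arr[0]=6 > arr[4]=3
(0, 6): arr[0]=6 > arr[6]=3
(1, 2): arr[1]=17 > arr[2]=9
(1, 3): arr[1]=17 > arr[3]=9
(1, 4): arr[1]=17 > arr[4]=3
(1, 5): arr[1]=17 > arr[5]=9
(1, 6): arr[1]=17 > arr[6]=3
(2, 4): arr[2]=9 > arr[4]=3
(2, 6): arr[2]=9 > arr[6]=3
(3, 4): arr[3]=9 > arr[4]=3
(3, 6): arr[3]=9 > arr[6]=3
(5, 6): arr[5]=9 > arr[6]=3

Total inversions: 12

The array has 12 inversion(s): (0,4), (0,6), (1,2), (1,3), (1,4), (1,5), (1,6), (2,4), (2,6), (3,4), (3,6), (5,6). Each pair (i,j) satisfies i < j and arr[i] > arr[j].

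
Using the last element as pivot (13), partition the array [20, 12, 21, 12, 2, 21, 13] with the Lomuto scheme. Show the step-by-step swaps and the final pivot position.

Lomuto partition with pivot = 13:

Initial array: [20, 12, 21, 12, 2, 21, 13]

arr[0]=20 > 13: no swap
arr[1]=12 <= 13: swap with position 0, array becomes [12, 20, 21, 12, 2, 21, 13]
arr[2]=21 > 13: no swap
arr[3]=12 <= 13: swap with position 1, array becomes [12, 12, 21, 20, 2, 21, 13]
arr[4]=2 <= 13: swap with position 2, array becomes [12, 12, 2, 20, 21, 21, 13]
arr[5]=21 > 13: no swap

Place pivot at position 3: [12, 12, 2, 13, 21, 21, 20]
Pivot position: 3

After partitioning with pivot 13, the array becomes [12, 12, 2, 13, 21, 21, 20]. The pivot is placed at index 3. All elements to the left of the pivot are <= 13, and all elements to the right are > 13.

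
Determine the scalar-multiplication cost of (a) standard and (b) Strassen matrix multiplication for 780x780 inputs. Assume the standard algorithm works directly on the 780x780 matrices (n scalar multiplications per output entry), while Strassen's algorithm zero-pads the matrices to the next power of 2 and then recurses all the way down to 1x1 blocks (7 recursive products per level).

Matrix multiplication for 780x780 matrices:

Strassen's algorithm requires power-of-2 dimensions. Pad 780x780 to 1024x1024 (next power of 2).

Standard algorithm: 780^3 = 474552000 multiplications
Strassen's algorithm: 7^(log2(1024)) = 7^10 = 282475249 multiplications
Savings: 474552000 - 282475249 = 192076751 multiplications

Standard: 474552000 multiplications (780^3). Strassen: 282475249 multiplications (7^10, after padding to 1024x1024). Strassen reduces 8 recursive multiplications to 7 at each level.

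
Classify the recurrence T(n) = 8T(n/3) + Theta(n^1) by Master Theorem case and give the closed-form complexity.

Master Theorem for T(n) = 8T(n/3) + O(n^1):

a = 8, b = 3, c = 1
log_b(a) = log_3(8) = 1.8928

Case 1: c = 1 < log_3(8) = 1.8928
T(n) = O(n^(log_3 8))

For T(n) = 8T(n/3) + O(n^1): log_3(8) = 1.8928. This is Case 1 of the Master Theorem (c < log_b(a), work dominated by leaves), giving O(n^(log_3 8)).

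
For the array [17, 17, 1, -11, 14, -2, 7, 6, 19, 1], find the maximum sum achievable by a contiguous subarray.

Using Kadane's algorithm on [17, 17, 1, -11, 14, -2, 7, 6, 19, 1]:

Scanning through the array:
Position 1 (value 17): max_ending_here = 34, max_so_far = 34
Position 2 (value 1): max_ending_here = 35, max_so_far = 35
Position 3 (value -11): max_ending_here = 24, max_so_far = 35
Position 4 (value 14): max_ending_here = 38, max_so_far = 38
Position 5 (value -2): max_ending_here = 36, max_so_far = 38
Position 6 (value 7): max_ending_here = 43, max_so_far = 43
Position 7 (value 6): max_ending_here = 49, max_so_far = 49
Position 8 (value 19): max_ending_here = 68, max_so_far = 68
Position 9 (value 1): max_ending_here = 69, max_so_far = 69

Maximum subarray: [17, 17, 1, -11, 14, -2, 7, 6, 19, 1]
Maximum sum: 69

The maximum subarray is [17, 17, 1, -11, 14, -2, 7, 6, 19, 1] with sum 69. This subarray runs from index 0 to index 9.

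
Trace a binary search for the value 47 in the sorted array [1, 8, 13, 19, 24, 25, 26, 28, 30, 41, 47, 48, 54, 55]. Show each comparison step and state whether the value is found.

Binary search for 47 in [1, 8, 13, 19, 24, 25, 26, 28, 30, 41, 47, 48, 54, 55]:

lo=0, hi=13, mid=6, arr[mid]=26 -> 26 < 47, search right half
lo=7, hi=13, mid=10, arr[mid]=47 -> Found target at index 10!

Binary search finds 47 at index 10 after 2 comparisons. The search repeatedly halves the search space by comparing with the middle element.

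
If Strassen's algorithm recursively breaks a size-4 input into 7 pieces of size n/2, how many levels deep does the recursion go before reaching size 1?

For divide and conquer with division factor 2:

Problem sizes at each level:
Level 0: 4
Level 1: 2
Level 2: 1

The root is level 0 and the size-1 base case is level 2 (the tree spans levels 0 through 2, i.e. 3 levels counting the root), so the depth is the number of divisions: log_2(4) = 2

The recursion tree depth is log_2(4) = 2. At each level, the problem size is divided by 2, so it takes 2 divisions to reduce to a base case of size 1. The algorithm makes 7 recursive calls at each level.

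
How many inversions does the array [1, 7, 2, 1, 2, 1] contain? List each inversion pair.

Finding inversions in [1, 7, 2, 1, 2, 1]:

(1, 2): arr[1]=7 > arr[2]=2
(1, 3): arr[1]=7 > arr[3]=1
(1, 4): arr[1]=7 > arr[4]=2
(1, 5): arr[1]=7 > arr[5]=1
(2, 3): arr[2]=2 > arr[3]=1
(2, 5): arr[2]=2 > arr[5]=1
(4, 5): arr[4]=2 > arr[5]=1

Total inversions: 7

The array has 7 inversion(s): (1,2), (1,3), (1,4), (1,5), (2,3), (2,5), (4,5). Each pair (i,j) satisfies i < j and arr[i] > arr[j].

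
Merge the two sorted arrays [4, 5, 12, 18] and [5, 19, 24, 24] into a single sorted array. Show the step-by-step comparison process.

Merging process:

Compare 4 vs 5: take 4 from left. Merged: [4]
Compare 5 vs 5: take 5 from left. Merged: [4, 5]
Compare 12 vs 5: take 5 from right. Merged: [4, 5, 5]
Compare 12 vs 19: take 12 from left. Merged: [4, 5, 5, 12]
Compare 18 vs 19: take 18 from left. Merged: [4, 5, 5, 12, 18]
Append remaining from right: [19, 24, 24]. Merged: [4, 5, 5, 12, 18, 19, 24, 24]

Final merged array: [4, 5, 5, 12, 18, 19, 24, 24]
Total comparisons: 5

The merged array is [4, 5, 5, 12, 18, 19, 24, 24], requiring 5 comparisons. The merge step runs in O(n) time where n is the total number of elements.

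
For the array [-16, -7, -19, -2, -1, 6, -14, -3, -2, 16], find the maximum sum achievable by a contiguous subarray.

Using Kadane's algorithm on [-16, -7, -19, -2, -1, 6, -14, -3, -2, 16]:

Scanning through the array:
Position 1 (value -7): max_ending_here = -7, max_so_far = -7
Position 2 (value -19): max_ending_here = -19, max_so_far = -7
Position 3 (value -2): max_ending_here = -2, max_so_far = -2
Position 4 (value -1): max_ending_here = -1, max_so_far = -1
Position 5 (value 6): max_ending_here = 6, max_so_far = 6
Position 6 (value -14): max_ending_here = -8, max_so_far = 6
Position 7 (value -3): max_ending_here = -3, max_so_far = 6
Position 8 (value -2): max_ending_here = -2, max_so_far = 6
Position 9 (value 16): max_ending_here = 16, max_so_far = 16

Maximum subarray: [16]
Maximum sum: 16

The maximum subarray is [16] with sum 16. This subarray runs from index 9 to index 9.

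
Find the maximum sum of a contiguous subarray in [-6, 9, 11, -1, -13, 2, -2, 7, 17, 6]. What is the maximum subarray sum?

Using Kadane's algorithm on [-6, 9, 11, -1, -13, 2, -2, 7, 17, 6]:

Scanning through the array:
Position 1 (value 9): max_ending_here = 9, max_so_far = 9
Position 2 (value 11): max_ending_here = 20, max_so_far = 20
Position 3 (value -1): max_ending_here = 19, max_so_far = 20
Position 4 (value -13): max_ending_here = 6, max_so_far = 20
Position 5 (value 2): max_ending_here = 8, max_so_far = 20
Position 6 (value -2): max_ending_here = 6, max_so_far = 20
Position 7 (value 7): max_ending_here = 13, max_so_far = 20
Position 8 (value 17): max_ending_here = 30, max_so_far = 30
Position 9 (value 6): max_ending_here = 36, max_so_far = 36

Maximum subarray: [9, 11, -1, -13, 2, -2, 7, 17, 6]
Maximum sum: 36

The maximum subarray is [9, 11, -1, -13, 2, -2, 7, 17, 6] with sum 36. This subarray runs from index 1 to index 9.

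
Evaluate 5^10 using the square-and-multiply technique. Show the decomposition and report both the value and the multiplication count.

Computing 5^10 by squaring (build up from 5^1; each line after the first costs one multiplication):

5^1 = 5
5^2 = (5^1)^2 = 5^2 = 25
5^4 = (5^2)^2 = 25^2 = 625
5^5 = 5 * 5^4 = 5 * 625 = 3125
5^10 = (5^5)^2 = 3125^2 = 9765625

Result: 9765625
Multiplications needed: 4 (4 lines after 5^1)

5^10 = 9765625. Using exponentiation by squaring, this requires 4 multiplications. The key idea: if the exponent is even, square the half-power; if odd, multiply by the base once.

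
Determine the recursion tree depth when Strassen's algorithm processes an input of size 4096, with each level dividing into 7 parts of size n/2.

For divide and conquer with division factor 2:

Problem sizes at each level:
Level 0: 4096
Level 1: 2048
Level 2: 1024
Level 3: 512
Level 4: 256
Level 5: 128
Level 6: 64
Level 7: 32
Level 8: 16
Level 9: 8
Level 10: 4
Level 11: 2
Level 12: 1

The root is level 0 and the size-1 base case is level 12 (the tree spans levels 0 through 12, i.e. 13 levels counting the root), so the depth is the number of divisions: log_2(4096) = 12

The recursion tree depth is log_2(4096) = 12. At each level, the problem size is divided by 2, so it takes 12 divisions to reduce to a base case of size 1. The algorithm makes 7 recursive calls at each level.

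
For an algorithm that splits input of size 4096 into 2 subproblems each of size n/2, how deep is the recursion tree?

For divide and conquer with division factor 2:

Problem sizes at each level:
Level 0: 4096
Level 1: 2048
Level 2: 1024
Level 3: 512
Level 4: 256
Level 5: 128
Level 6: 64
Level 7: 32
Level 8: 16
Level 9: 8
Level 10: 4
Level 11: 2
Level 12: 1

The root is level 0 and the size-1 base case is level 12 (the tree spans levels 0 through 12, i.e. 13 levels counting the root), so the depth is the number of divisions: log_2(4096) = 12

The recursion tree depth is log_2(4096) = 12. At each level, the problem size is divided by 2, so it takes 12 divisions to reduce to a base case of size 1. The algorithm makes 2 recursive calls at each level.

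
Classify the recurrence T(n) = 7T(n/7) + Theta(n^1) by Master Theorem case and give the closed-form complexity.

Master Theorem for T(n) = 7T(n/7) + O(n^1):

a = 7, b = 7, c = 1
log_b(a) = log_7(7) = 1.0000

Case 2: c = 1 = log_7(7) = 1.0000
T(n) = O(n^1 log n) = O(n log n)

For T(n) = 7T(n/7) + O(n^1): log_7(7) = 1.0000. This is Case 2 of the Master Theorem (c = log_b(a), equal work at all levels), giving O(n log n).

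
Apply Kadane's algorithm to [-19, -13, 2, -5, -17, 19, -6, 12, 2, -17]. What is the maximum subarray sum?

Using Kadane's algorithm on [-19, -13, 2, -5, -17, 19, -6, 12, 2, -17]:

Scanning through the array:
Position 1 (value -13): max_ending_here = -13, max_so_far = -13
Position 2 (value 2): max_ending_here = 2, max_so_far = 2
Position 3 (value -5): max_ending_here = -3, max_so_far = 2
Position 4 (value -17): max_ending_here = -17, max_so_far = 2
Position 5 (value 19): max_ending_here = 19, max_so_far = 19
Position 6 (value -6): max_ending_here = 13, max_so_far = 19
Position 7 (value 12): max_ending_here = 25, max_so_far = 25
Position 8 (value 2): max_ending_here = 27, max_so_far = 27
Position 9 (value -17): max_ending_here = 10, max_so_far = 27

Maximum subarray: [19, -6, 12, 2]
Maximum sum: 27

The maximum subarray is [19, -6, 12, 2] with sum 27. This subarray runs from index 5 to index 8.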